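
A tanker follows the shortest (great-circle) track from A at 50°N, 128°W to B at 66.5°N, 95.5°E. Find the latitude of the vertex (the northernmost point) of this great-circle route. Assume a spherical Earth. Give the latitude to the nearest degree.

≈ 78°N

The great circle lies in the plane with unit normal n̂ = (p₁ × p₂)/|p₁ × p₂|.
Here n̂_z ≈ -0.206; the vertex latitude is φ_max = arccos|n̂_z| ≈ 78.1°.
Check via Clairaut: cos φ_max = |cos φ₁| · sin C = cos(50.0°)·sin(18.7°) ≈ 0.206, again giving ≈ 78.1°.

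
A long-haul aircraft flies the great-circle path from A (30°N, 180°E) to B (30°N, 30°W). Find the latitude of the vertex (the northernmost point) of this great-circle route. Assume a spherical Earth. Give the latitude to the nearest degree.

≈ 66°N

The great circle lies in the plane with unit normal n̂ = (p₁ × p₂)/|p₁ × p₂|.
Here n̂_z ≈ +0.409; the vertex latitude is φ_max = arccos|n̂_z| ≈ 65.9°.
Check via Clairaut: cos φ_max = |cos φ₁| · sin C = cos(30.0°)·sin(28.2°) ≈ 0.409, again giving ≈ 65.9°.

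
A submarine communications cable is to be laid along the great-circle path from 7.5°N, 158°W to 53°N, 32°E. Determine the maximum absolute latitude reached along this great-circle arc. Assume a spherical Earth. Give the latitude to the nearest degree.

≈ 83°N

The great circle lies in the plane with unit normal n̂ = (p₁ × p₂)/|p₁ × p₂|.
Here n̂_z ≈ -0.118; the vertex latitude is φ_max = arccos|n̂_z| ≈ 83.2°.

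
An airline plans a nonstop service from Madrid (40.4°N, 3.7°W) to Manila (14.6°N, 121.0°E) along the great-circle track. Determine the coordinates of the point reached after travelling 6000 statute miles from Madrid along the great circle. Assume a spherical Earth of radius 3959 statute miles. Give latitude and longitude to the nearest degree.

≈ 28°N, 108°E

Convert each endpoint to a unit vector on the sphere (x = cos φ cos λ, y = cos φ sin λ, z = sin φ).
The central angle between the endpoints is δ = arccos(p₁·p₂) ≈ 1.830 rad (104.8°). The total great-circle distance is δ·R ≈ 1.830 × 3959 ≈ 7244 mi, so the target fraction is f = 6000/7244 ≈ 0.828.
Interpolate at f ≈ 0.828 with slerp weights a = sin((1−f)δ)/sin δ ≈ 0.320, b = sin(fδ)/sin δ ≈ 1.033.
p = a·p₁ + b·p₂ ≈ (-0.272, 0.841, 0.468); φ = arcsin(p_z) ≈ 27.88°, λ = atan2(p_y, p_x) ≈ 107.91°.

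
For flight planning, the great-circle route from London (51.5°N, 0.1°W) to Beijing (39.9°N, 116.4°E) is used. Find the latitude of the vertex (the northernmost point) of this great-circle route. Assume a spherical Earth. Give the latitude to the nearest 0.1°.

≈ 63.5°N

The great circle lies in the plane with unit normal n̂ = (p₁ × p₂)/|p₁ × p₂|.
Here n̂_z ≈ +0.446; the vertex latitude is φ_max = arccos|n̂_z| ≈ 63.5°.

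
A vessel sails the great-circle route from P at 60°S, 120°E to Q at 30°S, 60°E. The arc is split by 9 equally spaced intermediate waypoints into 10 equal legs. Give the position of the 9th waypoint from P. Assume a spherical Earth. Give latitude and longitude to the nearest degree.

≈ 34°S, 63°E

The haversine formula gives a central angle δ ≈ 0.864 rad (49.5°) between the endpoints.
Interpolate at f = 9/10 with slerp weights a = sin((1−f)δ)/sin δ ≈ 0.113, b = sin(fδ)/sin δ ≈ 0.923.
p = a·p₁ + b·p₂ ≈ (0.371, 0.741, -0.560); φ = arcsin(p_z) ≈ -34.02°, λ = atan2(p_y, p_x) ≈ 63.40°.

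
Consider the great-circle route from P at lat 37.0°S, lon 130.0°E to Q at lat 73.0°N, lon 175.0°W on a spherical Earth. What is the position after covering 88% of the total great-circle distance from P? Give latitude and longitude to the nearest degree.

Write both endpoints as unit vectors p₁, p₂ with components (cos φ cos λ, cos φ sin λ, sin φ).
The central angle between the endpoints is δ = arccos(p₁·p₂) ≈ 2.028 rad (116.2°).
Interpolate at f = 0.88 with slerp weights a = sin((1−f)δ)/sin δ ≈ 0.269, b = sin(fδ)/sin δ ≈ 1.089.
p = a·p₁ + b·p₂ ≈ (-0.455, 0.137, 0.880); φ = arcsin(p_z) ≈ 61.63°, λ = atan2(p_y, p_x) ≈ 163.30°.

≈ lat 62°N, lon 163°E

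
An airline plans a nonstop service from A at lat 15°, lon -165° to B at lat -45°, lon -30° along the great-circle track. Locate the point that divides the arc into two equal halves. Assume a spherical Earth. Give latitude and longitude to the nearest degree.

≈ lat -33°, lon -118°

Convert each endpoint to a unit vector on the sphere (x = cos φ cos λ, y = cos φ sin λ, z = sin φ).
The central angle between the endpoints is δ = arccos(p₁·p₂) ≈ 2.300 rad (131.8°).
Interpolate at f = 1/2 with slerp weights a = sin((1−f)δ)/sin δ ≈ 1.223, b = sin(fδ)/sin δ ≈ 1.223.
p = a·p₁ + b·p₂ ≈ (-0.392, -0.738, -0.548); φ = arcsin(p_z) ≈ -33.26°, λ = atan2(p_y, p_x) ≈ -117.98°.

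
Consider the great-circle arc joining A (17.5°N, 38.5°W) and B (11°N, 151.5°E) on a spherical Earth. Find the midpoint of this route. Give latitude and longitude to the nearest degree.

Convert each endpoint to a unit vector on the sphere (x = cos φ cos λ, y = cos φ sin λ, z = sin φ).
The central angle between the endpoints is δ = arccos(p₁·p₂) ≈ 2.615 rad (149.8°).
Interpolate at f = 1/2 with slerp weights a = sin((1−f)δ)/sin δ ≈ 1.922, b = sin(fδ)/sin δ ≈ 1.922.
p = a·p₁ + b·p₂ ≈ (-0.223, -0.241, 0.945); φ = arcsin(p_z) ≈ 70.82°, λ = atan2(p_y, p_x) ≈ -132.86°.

≈ (71°N, 133°W)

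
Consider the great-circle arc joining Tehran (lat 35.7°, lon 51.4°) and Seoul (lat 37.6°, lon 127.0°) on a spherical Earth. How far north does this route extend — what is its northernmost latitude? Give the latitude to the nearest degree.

≈ 43°

The great circle lies in the plane with unit normal n̂ = (p₁ × p₂)/|p₁ × p₂|.
Here n̂_z ≈ +0.728; the vertex latitude is φ_max = arccos|n̂_z| ≈ 43.3°.
Check via Clairaut: cos φ_max = |cos φ₁| · sin C = cos(35.7°)·sin(63.6°) ≈ 0.728, again giving ≈ 43.3°.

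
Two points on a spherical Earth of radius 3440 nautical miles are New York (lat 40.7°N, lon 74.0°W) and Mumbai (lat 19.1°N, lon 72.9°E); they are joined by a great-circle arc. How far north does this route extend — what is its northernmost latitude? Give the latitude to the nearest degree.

≈ 65°N

The great circle lies in the plane with unit normal n̂ = (p₁ × p₂)/|p₁ × p₂|.
Here n̂_z ≈ +0.424; the vertex latitude is φ_max = arccos|n̂_z| ≈ 64.9°.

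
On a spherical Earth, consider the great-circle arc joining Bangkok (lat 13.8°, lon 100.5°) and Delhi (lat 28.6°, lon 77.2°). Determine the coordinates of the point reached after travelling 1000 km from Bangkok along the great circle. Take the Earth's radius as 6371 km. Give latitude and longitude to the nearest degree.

Write both endpoints as unit vectors p₁, p₂ with components (cos φ cos λ, cos φ sin λ, sin φ).
The central angle between the endpoints is δ = arccos(p₁·p₂) ≈ 0.457 rad (26.2°). The total great-circle distance is δ·R ≈ 0.457 × 6371 ≈ 2913 km, so the target fraction is f = 1000/2913 ≈ 0.343.
Interpolate at f ≈ 0.343 with slerp weights a = sin((1−f)δ)/sin δ ≈ 0.670, b = sin(fδ)/sin δ ≈ 0.354.
p = a·p₁ + b·p₂ ≈ (-0.050, 0.943, 0.329); φ = arcsin(p_z) ≈ 19.23°, λ = atan2(p_y, p_x) ≈ 93.02°.

≈ lat 19°, lon 93°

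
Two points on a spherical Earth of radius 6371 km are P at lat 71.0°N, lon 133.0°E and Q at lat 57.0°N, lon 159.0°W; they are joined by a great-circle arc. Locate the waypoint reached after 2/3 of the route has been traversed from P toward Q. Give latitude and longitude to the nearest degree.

≈ lat 65°N, lon 173°W

Convert each endpoint to a unit vector on the sphere (x = cos φ cos λ, y = cos φ sin λ, z = sin φ).
The central angle between the endpoints is δ = arccos(p₁·p₂) ≈ 0.537 rad (30.8°).
Interpolate at f = 2/3 with slerp weights a = sin((1−f)δ)/sin δ ≈ 0.348, b = sin(fδ)/sin δ ≈ 0.685.
p = a·p₁ + b·p₂ ≈ (-0.426, -0.051, 0.904); φ = arcsin(p_z) ≈ 64.62°, λ = atan2(p_y, p_x) ≈ -173.19°.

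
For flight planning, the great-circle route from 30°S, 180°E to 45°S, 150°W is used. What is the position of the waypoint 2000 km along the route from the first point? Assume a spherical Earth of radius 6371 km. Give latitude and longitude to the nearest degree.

≈ 41°S, 162°W

Write both endpoints as unit vectors p₁, p₂ with components (cos φ cos λ, cos φ sin λ, sin φ).
The central angle between the endpoints is δ = arccos(p₁·p₂) ≈ 0.487 rad (27.9°). The total great-circle distance is δ·R ≈ 0.487 × 6371 ≈ 3101 km, so the target fraction is f = 2000/3101 ≈ 0.645.
Interpolate at f ≈ 0.645 with slerp weights a = sin((1−f)δ)/sin δ ≈ 0.368, b = sin(fδ)/sin δ ≈ 0.660.
p = a·p₁ + b·p₂ ≈ (-0.723, -0.233, -0.651); φ = arcsin(p_z) ≈ -40.59°, λ = atan2(p_y, p_x) ≈ -162.10°.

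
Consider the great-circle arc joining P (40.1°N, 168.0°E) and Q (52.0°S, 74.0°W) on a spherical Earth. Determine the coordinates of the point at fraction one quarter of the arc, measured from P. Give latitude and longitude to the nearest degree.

≈ (16°N, 164°W)

The haversine formula gives a central angle δ ≈ 2.387 rad (136.8°) between the endpoints.
Interpolate at f = 1/4 with slerp weights a = sin((1−f)δ)/sin δ ≈ 1.425, b = sin(fδ)/sin δ ≈ 0.821.
p = a·p₁ + b·p₂ ≈ (-0.927, -0.259, 0.271); φ = arcsin(p_z) ≈ 15.74°, λ = atan2(p_y, p_x) ≈ -164.39°.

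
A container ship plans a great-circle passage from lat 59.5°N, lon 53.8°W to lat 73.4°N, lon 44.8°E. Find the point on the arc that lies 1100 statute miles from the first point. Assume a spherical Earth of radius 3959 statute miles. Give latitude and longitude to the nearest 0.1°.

≈ lat 72.0°N, lon 28.9°W

Write both endpoints as unit vectors p₁, p₂ with components (cos φ cos λ, cos φ sin λ, sin φ).
The central angle between the endpoints is δ = arccos(p₁·p₂) ≈ 0.637 rad (36.5°). The total great-circle distance is δ·R ≈ 0.637 × 3959 ≈ 2521 mi, so the target fraction is f = 1100/2521 ≈ 0.436.
Interpolate at f ≈ 0.436 with slerp weights a = sin((1−f)δ)/sin δ ≈ 0.591, b = sin(fδ)/sin δ ≈ 0.461.
p = a·p₁ + b·p₂ ≈ (0.271, -0.149, 0.951); φ = arcsin(p_z) ≈ 72.00°, λ = atan2(p_y, p_x) ≈ -28.85°.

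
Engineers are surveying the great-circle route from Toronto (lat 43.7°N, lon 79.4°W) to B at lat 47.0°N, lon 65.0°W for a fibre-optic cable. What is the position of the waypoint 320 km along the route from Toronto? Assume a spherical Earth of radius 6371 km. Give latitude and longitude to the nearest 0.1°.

≈ lat 44.8°N, lon 75.7°W

From cos δ = sin φ₁ sin φ₂ + cos φ₁ cos φ₂ cos Δλ, the central angle is δ ≈ 0.185 rad (10.6°). The total great-circle distance is δ·R ≈ 0.185 × 6371 ≈ 1182 km, so the target fraction is f = 320/1182 ≈ 0.271.
Interpolate at f ≈ 0.271 with slerp weights a = sin((1−f)δ)/sin δ ≈ 0.731, b = sin(fδ)/sin δ ≈ 0.272.
p = a·p₁ + b·p₂ ≈ (0.176, -0.688, 0.704); φ = arcsin(p_z) ≈ 44.77°, λ = atan2(p_y, p_x) ≈ -75.67°.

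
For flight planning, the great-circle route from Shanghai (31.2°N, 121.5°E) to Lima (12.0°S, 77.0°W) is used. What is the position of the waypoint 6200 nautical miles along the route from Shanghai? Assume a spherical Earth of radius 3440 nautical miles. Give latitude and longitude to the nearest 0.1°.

≈ (27.5°N, 110.3°W)

Convert each endpoint to a unit vector on the sphere (x = cos φ cos λ, y = cos φ sin λ, z = sin φ).
The central angle between the endpoints is δ = arccos(p₁·p₂) ≈ 2.693 rad (154.3°). The total great-circle distance is δ·R ≈ 2.693 × 3440 ≈ 9265 nmi, so the target fraction is f = 6200/9265 ≈ 0.669.
Interpolate at f ≈ 0.669 with slerp weights a = sin((1−f)δ)/sin δ ≈ 1.794, b = sin(fδ)/sin δ ≈ 2.245.
p = a·p₁ + b·p₂ ≈ (-0.308, -0.832, 0.462); φ = arcsin(p_z) ≈ 27.54°, λ = atan2(p_y, p_x) ≈ -110.30°.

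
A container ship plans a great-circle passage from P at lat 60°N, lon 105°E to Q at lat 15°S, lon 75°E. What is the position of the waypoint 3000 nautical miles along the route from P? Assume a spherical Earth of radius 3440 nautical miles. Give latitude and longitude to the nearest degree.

≈ lat 13°N, lon 82°E

From cos δ = sin φ₁ sin φ₂ + cos φ₁ cos φ₂ cos Δλ, the central angle is δ ≈ 1.375 rad (78.8°). The total great-circle distance is δ·R ≈ 1.375 × 3440 ≈ 4732 nmi, so the target fraction is f = 3000/4732 ≈ 0.634.
Interpolate at f ≈ 0.634 with slerp weights a = sin((1−f)δ)/sin δ ≈ 0.492, b = sin(fδ)/sin δ ≈ 0.781.
p = a·p₁ + b·p₂ ≈ (0.131, 0.966, 0.224); φ = arcsin(p_z) ≈ 12.93°, λ = atan2(p_y, p_x) ≈ 82.25°.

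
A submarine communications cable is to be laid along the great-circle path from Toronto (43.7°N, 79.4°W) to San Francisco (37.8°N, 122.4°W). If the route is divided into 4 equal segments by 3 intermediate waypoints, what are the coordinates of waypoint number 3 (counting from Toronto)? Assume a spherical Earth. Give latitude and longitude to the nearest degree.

Write both endpoints as unit vectors p₁, p₂ with components (cos φ cos λ, cos φ sin λ, sin φ).
The central angle between the endpoints is δ = arccos(p₁·p₂) ≈ 0.571 rad (32.7°).
Interpolate at f = 3/4 with slerp weights a = sin((1−f)δ)/sin δ ≈ 0.263, b = sin(fδ)/sin δ ≈ 0.768.
p = a·p₁ + b·p₂ ≈ (-0.290, -0.700, 0.653); φ = arcsin(p_z) ≈ 40.75°, λ = atan2(p_y, p_x) ≈ -112.53°.

≈ 41°N, 113°W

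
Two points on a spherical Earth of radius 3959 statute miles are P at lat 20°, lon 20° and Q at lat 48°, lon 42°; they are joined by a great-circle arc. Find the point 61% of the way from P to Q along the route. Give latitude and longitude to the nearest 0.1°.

≈ lat 37.6°, lon 31.5°

Write both endpoints as unit vectors p₁, p₂ with components (cos φ cos λ, cos φ sin λ, sin φ).
The central angle between the endpoints is δ = arccos(p₁·p₂) ≈ 0.579 rad (33.2°).
Interpolate at f = 0.61 with slerp weights a = sin((1−f)δ)/sin δ ≈ 0.409, b = sin(fδ)/sin δ ≈ 0.632.
p = a·p₁ + b·p₂ ≈ (0.676, 0.415, 0.610); φ = arcsin(p_z) ≈ 37.57°, λ = atan2(p_y, p_x) ≈ 31.53°.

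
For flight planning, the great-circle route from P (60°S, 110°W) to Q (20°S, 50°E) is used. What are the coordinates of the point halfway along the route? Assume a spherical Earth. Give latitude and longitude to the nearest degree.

Write both endpoints as unit vectors p₁, p₂ with components (cos φ cos λ, cos φ sin λ, sin φ).
The central angle between the endpoints is δ = arccos(p₁·p₂) ≈ 1.717 rad (98.4°).
Interpolate at f = 1/2 with slerp weights a = sin((1−f)δ)/sin δ ≈ 0.765, b = sin(fδ)/sin δ ≈ 0.765.
p = a·p₁ + b·p₂ ≈ (0.331, 0.191, -0.924); φ = arcsin(p_z) ≈ -67.52°, λ = atan2(p_y, p_x) ≈ 30.00°.

≈ (68°S, 30°E)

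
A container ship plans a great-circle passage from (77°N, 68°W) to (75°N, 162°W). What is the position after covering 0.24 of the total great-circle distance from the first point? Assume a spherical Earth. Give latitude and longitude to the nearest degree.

≈ (80°N, 89°W)

From cos δ = sin φ₁ sin φ₂ + cos φ₁ cos φ₂ cos Δλ, the central angle is δ ≈ 0.357 rad (20.4°).
Interpolate at f = 0.24 with slerp weights a = sin((1−f)δ)/sin δ ≈ 0.767, b = sin(fδ)/sin δ ≈ 0.245.
p = a·p₁ + b·p₂ ≈ (0.004, -0.180, 0.984); φ = arcsin(p_z) ≈ 79.65°, λ = atan2(p_y, p_x) ≈ -88.61°.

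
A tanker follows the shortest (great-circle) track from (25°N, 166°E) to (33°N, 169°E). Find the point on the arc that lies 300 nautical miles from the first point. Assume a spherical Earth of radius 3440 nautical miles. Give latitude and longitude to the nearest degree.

≈ (30°N, 168°E)

Convert each endpoint to a unit vector on the sphere (x = cos φ cos λ, y = cos φ sin λ, z = sin φ).
The central angle between the endpoints is δ = arccos(p₁·p₂) ≈ 0.147 rad (8.4°). The total great-circle distance is δ·R ≈ 0.147 × 3440 ≈ 505 nmi, so the target fraction is f = 300/505 ≈ 0.594.
Interpolate at f ≈ 0.594 with slerp weights a = sin((1−f)δ)/sin δ ≈ 0.408, b = sin(fδ)/sin δ ≈ 0.595.
p = a·p₁ + b·p₂ ≈ (-0.848, 0.185, 0.496); φ = arcsin(p_z) ≈ 29.76°, λ = atan2(p_y, p_x) ≈ 167.72°.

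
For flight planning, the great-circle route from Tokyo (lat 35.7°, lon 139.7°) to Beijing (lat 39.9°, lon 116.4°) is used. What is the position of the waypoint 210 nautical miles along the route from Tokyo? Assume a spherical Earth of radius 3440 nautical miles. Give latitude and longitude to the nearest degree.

≈ lat 37°, lon 136°

The haversine formula gives a central angle δ ≈ 0.329 rad (18.8°) between the endpoints. The total great-circle distance is δ·R ≈ 0.329 × 3440 ≈ 1130 nmi, so the target fraction is f = 210/1130 ≈ 0.186.
Interpolate at f ≈ 0.186 with slerp weights a = sin((1−f)δ)/sin δ ≈ 0.819, b = sin(fδ)/sin δ ≈ 0.189.
p = a·p₁ + b·p₂ ≈ (-0.572, 0.560, 0.599); φ = arcsin(p_z) ≈ 36.82°, λ = atan2(p_y, p_x) ≈ 135.59°.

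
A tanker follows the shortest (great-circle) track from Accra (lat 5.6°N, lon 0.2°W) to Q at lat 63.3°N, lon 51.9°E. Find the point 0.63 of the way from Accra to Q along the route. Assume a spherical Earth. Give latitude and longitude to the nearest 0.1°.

Write both endpoints as unit vectors p₁, p₂ with components (cos φ cos λ, cos φ sin λ, sin φ).
The central angle between the endpoints is δ = arccos(p₁·p₂) ≈ 1.201 rad (68.8°).
Interpolate at f = 0.63 with slerp weights a = sin((1−f)δ)/sin δ ≈ 0.461, b = sin(fδ)/sin δ ≈ 0.736.
p = a·p₁ + b·p₂ ≈ (0.663, 0.259, 0.703); φ = arcsin(p_z) ≈ 44.64°, λ = atan2(p_y, p_x) ≈ 21.32°.

≈ lat 44.6°N, lon 21.3°E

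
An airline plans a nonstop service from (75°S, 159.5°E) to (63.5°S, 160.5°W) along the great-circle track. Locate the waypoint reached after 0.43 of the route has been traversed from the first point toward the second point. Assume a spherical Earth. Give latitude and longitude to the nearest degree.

The haversine formula gives a central angle δ ≈ 0.308 rad (17.7°) between the endpoints.
Interpolate at f = 0.43 with slerp weights a = sin((1−f)δ)/sin δ ≈ 0.576, b = sin(fδ)/sin δ ≈ 0.436.
p = a·p₁ + b·p₂ ≈ (-0.323, -0.013, -0.946); φ = arcsin(p_z) ≈ -71.15°, λ = atan2(p_y, p_x) ≈ -177.76°.

≈ (71°S, 178°W)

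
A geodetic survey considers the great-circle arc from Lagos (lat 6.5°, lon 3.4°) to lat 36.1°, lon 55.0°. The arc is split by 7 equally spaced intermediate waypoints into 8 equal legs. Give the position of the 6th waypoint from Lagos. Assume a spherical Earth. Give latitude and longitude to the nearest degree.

From cos δ = sin φ₁ sin φ₂ + cos φ₁ cos φ₂ cos Δλ, the central angle is δ ≈ 0.970 rad (55.6°).
Interpolate at f = 6/8 with slerp weights a = sin((1−f)δ)/sin δ ≈ 0.291, b = sin(fδ)/sin δ ≈ 0.806.
p = a·p₁ + b·p₂ ≈ (0.662, 0.551, 0.508); φ = arcsin(p_z) ≈ 30.53°, λ = atan2(p_y, p_x) ≈ 39.74°.

≈ lat 31°, lon 40°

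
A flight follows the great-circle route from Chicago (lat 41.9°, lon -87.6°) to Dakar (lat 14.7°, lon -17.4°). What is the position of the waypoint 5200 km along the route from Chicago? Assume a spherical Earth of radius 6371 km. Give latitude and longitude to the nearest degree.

From cos δ = sin φ₁ sin φ₂ + cos φ₁ cos φ₂ cos Δλ, the central angle is δ ≈ 1.145 rad (65.6°). The total great-circle distance is δ·R ≈ 1.145 × 6371 ≈ 7293 km, so the target fraction is f = 5200/7293 ≈ 0.713.
Interpolate at f ≈ 0.713 with slerp weights a = sin((1−f)δ)/sin δ ≈ 0.354, b = sin(fδ)/sin δ ≈ 0.800.
p = a·p₁ + b·p₂ ≈ (0.750, -0.495, 0.440); φ = arcsin(p_z) ≈ 26.08°, λ = atan2(p_y, p_x) ≈ -33.44°.

≈ lat 26°, lon -33°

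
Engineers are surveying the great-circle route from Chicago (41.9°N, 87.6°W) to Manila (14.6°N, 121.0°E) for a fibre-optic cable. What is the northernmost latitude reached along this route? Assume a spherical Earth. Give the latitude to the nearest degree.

≈ 67°N

The great circle lies in the plane with unit normal n̂ = (p₁ × p₂)/|p₁ × p₂|.
Here n̂_z ≈ -0.389; the vertex latitude is φ_max = arccos|n̂_z| ≈ 67.1°.
Check via Clairaut: cos φ_max = |cos φ₁| · sin C = cos(41.9°)·sin(31.5°) ≈ 0.389, again giving ≈ 67.1°.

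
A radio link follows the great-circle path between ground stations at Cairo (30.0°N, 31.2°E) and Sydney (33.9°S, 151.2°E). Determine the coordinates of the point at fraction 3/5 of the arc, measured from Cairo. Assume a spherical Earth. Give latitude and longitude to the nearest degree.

Write both endpoints as unit vectors p₁, p₂ with components (cos φ cos λ, cos φ sin λ, sin φ).
The central angle between the endpoints is δ = arccos(p₁·p₂) ≈ 2.263 rad (129.7°).
Interpolate at f = 3/5 with slerp weights a = sin((1−f)δ)/sin δ ≈ 1.022, b = sin(fδ)/sin δ ≈ 1.270.
p = a·p₁ + b·p₂ ≈ (-0.167, 0.966, -0.197); φ = arcsin(p_z) ≈ -11.38°, λ = atan2(p_y, p_x) ≈ 99.78°.

≈ 11°S, 100°E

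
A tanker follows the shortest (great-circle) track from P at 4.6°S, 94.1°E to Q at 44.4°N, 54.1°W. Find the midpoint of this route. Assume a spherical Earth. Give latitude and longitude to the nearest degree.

Write both endpoints as unit vectors p₁, p₂ with components (cos φ cos λ, cos φ sin λ, sin φ).
The central angle between the endpoints is δ = arccos(p₁·p₂) ≈ 2.293 rad (131.4°).
Interpolate at f = 1/2 with slerp weights a = sin((1−f)δ)/sin δ ≈ 1.215, b = sin(fδ)/sin δ ≈ 1.215.
p = a·p₁ + b·p₂ ≈ (0.422, 0.505, 0.753); φ = arcsin(p_z) ≈ 48.83°, λ = atan2(p_y, p_x) ≈ 50.08°.

≈ 49°N, 50°E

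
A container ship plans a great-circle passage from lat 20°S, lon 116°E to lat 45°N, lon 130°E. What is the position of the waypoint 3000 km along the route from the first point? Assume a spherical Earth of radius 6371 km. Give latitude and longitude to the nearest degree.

From cos δ = sin φ₁ sin φ₂ + cos φ₁ cos φ₂ cos Δλ, the central angle is δ ≈ 1.156 rad (66.2°). The total great-circle distance is δ·R ≈ 1.156 × 6371 ≈ 7366 km, so the target fraction is f = 3000/7366 ≈ 0.407.
Interpolate at f ≈ 0.407 with slerp weights a = sin((1−f)δ)/sin δ ≈ 0.691, b = sin(fδ)/sin δ ≈ 0.496.
p = a·p₁ + b·p₂ ≈ (-0.510, 0.853, 0.114); φ = arcsin(p_z) ≈ 6.55°, λ = atan2(p_y, p_x) ≈ 120.90°.

≈ lat 7°N, lon 121°E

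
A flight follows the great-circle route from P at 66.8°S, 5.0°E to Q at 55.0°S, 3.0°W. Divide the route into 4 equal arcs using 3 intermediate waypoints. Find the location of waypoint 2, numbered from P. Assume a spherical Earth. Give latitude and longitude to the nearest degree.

≈ 61°S, 0°E

From cos δ = sin φ₁ sin φ₂ + cos φ₁ cos φ₂ cos Δλ, the central angle is δ ≈ 0.216 rad (12.4°).
Interpolate at f = 2/4 with slerp weights a = sin((1−f)δ)/sin δ ≈ 0.503, b = sin(fδ)/sin δ ≈ 0.503.
p = a·p₁ + b·p₂ ≈ (0.485, 0.002, -0.874); φ = arcsin(p_z) ≈ -60.96°, λ = atan2(p_y, p_x) ≈ 0.26°.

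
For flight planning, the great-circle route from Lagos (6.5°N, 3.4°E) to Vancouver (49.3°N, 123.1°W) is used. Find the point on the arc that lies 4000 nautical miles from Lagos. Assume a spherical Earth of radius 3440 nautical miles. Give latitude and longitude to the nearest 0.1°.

From cos δ = sin φ₁ sin φ₂ + cos φ₁ cos φ₂ cos Δλ, the central angle is δ ≈ 1.875 rad (107.4°). The total great-circle distance is δ·R ≈ 1.875 × 3440 ≈ 6450 nmi, so the target fraction is f = 4000/6450 ≈ 0.620.
Interpolate at f ≈ 0.620 with slerp weights a = sin((1−f)δ)/sin δ ≈ 0.685, b = sin(fδ)/sin δ ≈ 0.962.
p = a·p₁ + b·p₂ ≈ (0.337, -0.485, 0.807); φ = arcsin(p_z) ≈ 53.80°, λ = atan2(p_y, p_x) ≈ -55.24°.

≈ 53.8°N, 55.2°W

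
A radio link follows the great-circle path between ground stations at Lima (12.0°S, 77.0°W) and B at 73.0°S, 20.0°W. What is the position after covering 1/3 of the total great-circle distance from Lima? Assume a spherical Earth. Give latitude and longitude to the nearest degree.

Write both endpoints as unit vectors p₁, p₂ with components (cos φ cos λ, cos φ sin λ, sin φ).
The central angle between the endpoints is δ = arccos(p₁·p₂) ≈ 1.208 rad (69.2°).
Interpolate at f = 1/3 with slerp weights a = sin((1−f)δ)/sin δ ≈ 0.771, b = sin(fδ)/sin δ ≈ 0.419.
p = a·p₁ + b·p₂ ≈ (0.285, -0.777, -0.561); φ = arcsin(p_z) ≈ -34.14°, λ = atan2(p_y, p_x) ≈ -69.87°.

≈ 34°S, 70°W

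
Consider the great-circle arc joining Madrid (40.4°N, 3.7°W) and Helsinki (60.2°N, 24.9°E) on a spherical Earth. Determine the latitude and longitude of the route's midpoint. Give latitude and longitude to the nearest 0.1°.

≈ 51.1°N, 7.5°E

Convert each endpoint to a unit vector on the sphere (x = cos φ cos λ, y = cos φ sin λ, z = sin φ).
The central angle between the endpoints is δ = arccos(p₁·p₂) ≈ 0.463 rad (26.5°).
Interpolate at f = 1/2 with slerp weights a = sin((1−f)δ)/sin δ ≈ 0.514, b = sin(fδ)/sin δ ≈ 0.514.
p = a·p₁ + b·p₂ ≈ (0.622, 0.082, 0.779); φ = arcsin(p_z) ≈ 51.14°, λ = atan2(p_y, p_x) ≈ 7.53°.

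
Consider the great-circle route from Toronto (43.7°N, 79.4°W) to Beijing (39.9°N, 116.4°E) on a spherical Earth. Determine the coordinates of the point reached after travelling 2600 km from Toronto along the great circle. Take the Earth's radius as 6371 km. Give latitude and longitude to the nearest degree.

≈ (66°N, 91°W)

Write both endpoints as unit vectors p₁, p₂ with components (cos φ cos λ, cos φ sin λ, sin φ).
The central angle between the endpoints is δ = arccos(p₁·p₂) ≈ 1.661 rad (95.2°). The total great-circle distance is δ·R ≈ 1.661 × 6371 ≈ 10585 km, so the target fraction is f = 2600/10585 ≈ 0.246.
Interpolate at f ≈ 0.246 with slerp weights a = sin((1−f)δ)/sin δ ≈ 0.954, b = sin(fδ)/sin δ ≈ 0.399.
p = a·p₁ + b·p₂ ≈ (-0.009, -0.404, 0.915); φ = arcsin(p_z) ≈ 66.16°, λ = atan2(p_y, p_x) ≈ -91.29°.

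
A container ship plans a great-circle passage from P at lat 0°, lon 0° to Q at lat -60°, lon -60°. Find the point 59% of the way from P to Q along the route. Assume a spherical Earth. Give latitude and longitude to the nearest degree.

≈ lat -39°, lon -24°

The haversine formula gives a central angle δ ≈ 1.318 rad (75.5°) between the endpoints.
Interpolate at f = 0.59 with slerp weights a = sin((1−f)δ)/sin δ ≈ 0.531, b = sin(fδ)/sin δ ≈ 0.725.
p = a·p₁ + b·p₂ ≈ (0.713, -0.314, -0.628); φ = arcsin(p_z) ≈ -38.87°, λ = atan2(p_y, p_x) ≈ -23.77°.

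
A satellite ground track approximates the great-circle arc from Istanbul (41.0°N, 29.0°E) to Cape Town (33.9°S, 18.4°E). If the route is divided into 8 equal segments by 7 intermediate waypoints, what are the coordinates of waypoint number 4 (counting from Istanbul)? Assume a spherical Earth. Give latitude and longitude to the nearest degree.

Convert each endpoint to a unit vector on the sphere (x = cos φ cos λ, y = cos φ sin λ, z = sin φ).
The central angle between the endpoints is δ = arccos(p₁·p₂) ≈ 1.318 rad (75.5°).
Interpolate at f = 4/8 with slerp weights a = sin((1−f)δ)/sin δ ≈ 0.633, b = sin(fδ)/sin δ ≈ 0.633.
p = a·p₁ + b·p₂ ≈ (0.916, 0.397, 0.062); φ = arcsin(p_z) ≈ 3.57°, λ = atan2(p_y, p_x) ≈ 23.45°.

≈ (4°N, 23°E)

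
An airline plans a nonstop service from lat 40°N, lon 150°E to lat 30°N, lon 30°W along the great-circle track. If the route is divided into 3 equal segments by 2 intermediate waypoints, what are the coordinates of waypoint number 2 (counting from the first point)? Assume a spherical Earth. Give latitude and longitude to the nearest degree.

≈ lat 67°N, lon 30°W

Convert each endpoint to a unit vector on the sphere (x = cos φ cos λ, y = cos φ sin λ, z = sin φ).
The central angle between the endpoints is δ = arccos(p₁·p₂) ≈ 1.920 rad (110.0°).
Interpolate at f = 2/3 with slerp weights a = sin((1−f)δ)/sin δ ≈ 0.635, b = sin(fδ)/sin δ ≈ 1.019.
p = a·p₁ + b·p₂ ≈ (0.343, -0.198, 0.918); φ = arcsin(p_z) ≈ 66.67°, λ = atan2(p_y, p_x) ≈ -30.00°.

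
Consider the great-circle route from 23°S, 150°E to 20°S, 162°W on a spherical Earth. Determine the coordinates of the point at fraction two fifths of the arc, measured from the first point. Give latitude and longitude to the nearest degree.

The haversine formula gives a central angle δ ≈ 0.778 rad (44.6°) between the endpoints.
Interpolate at f = 2/5 with slerp weights a = sin((1−f)δ)/sin δ ≈ 0.641, b = sin(fδ)/sin δ ≈ 0.436.
p = a·p₁ + b·p₂ ≈ (-0.901, 0.168, -0.400); φ = arcsin(p_z) ≈ -23.56°, λ = atan2(p_y, p_x) ≈ 169.41°.

≈ 24°S, 169°E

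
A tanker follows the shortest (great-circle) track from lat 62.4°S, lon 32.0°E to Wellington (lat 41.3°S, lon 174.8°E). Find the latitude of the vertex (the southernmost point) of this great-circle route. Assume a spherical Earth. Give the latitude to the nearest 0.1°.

≈ 77.2°S

The great circle lies in the plane with unit normal n̂ = (p₁ × p₂)/|p₁ × p₂|.
Here n̂_z ≈ +0.221; the vertex latitude is φ_max = arccos|n̂_z| ≈ 77.2°.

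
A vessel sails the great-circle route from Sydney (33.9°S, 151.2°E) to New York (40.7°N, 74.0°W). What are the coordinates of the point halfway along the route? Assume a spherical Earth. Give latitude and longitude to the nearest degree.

≈ 9°N, 148°W

Write both endpoints as unit vectors p₁, p₂ with components (cos φ cos λ, cos φ sin λ, sin φ).
The central angle between the endpoints is δ = arccos(p₁·p₂) ≈ 2.510 rad (143.8°).
Interpolate at f = 1/2 with slerp weights a = sin((1−f)δ)/sin δ ≈ 1.610, b = sin(fδ)/sin δ ≈ 1.610.
p = a·p₁ + b·p₂ ≈ (-0.835, -0.530, 0.152); φ = arcsin(p_z) ≈ 8.74°, λ = atan2(p_y, p_x) ≈ -147.61°.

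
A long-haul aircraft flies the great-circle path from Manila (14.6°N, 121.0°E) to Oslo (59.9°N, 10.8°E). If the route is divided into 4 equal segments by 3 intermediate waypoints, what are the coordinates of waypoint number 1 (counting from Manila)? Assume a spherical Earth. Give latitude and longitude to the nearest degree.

≈ 33°N, 109°E

Write both endpoints as unit vectors p₁, p₂ with components (cos φ cos λ, cos φ sin λ, sin φ).
The central angle between the endpoints is δ = arccos(p₁·p₂) ≈ 1.520 rad (87.1°).
Interpolate at f = 1/4 with slerp weights a = sin((1−f)δ)/sin δ ≈ 0.910, b = sin(fδ)/sin δ ≈ 0.371.
p = a·p₁ + b·p₂ ≈ (-0.271, 0.790, 0.551); φ = arcsin(p_z) ≈ 33.42°, λ = atan2(p_y, p_x) ≈ 108.91°.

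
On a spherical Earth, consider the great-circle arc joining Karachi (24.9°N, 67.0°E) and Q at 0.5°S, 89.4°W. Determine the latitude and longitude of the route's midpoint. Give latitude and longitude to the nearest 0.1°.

From cos δ = sin φ₁ sin φ₂ + cos φ₁ cos φ₂ cos Δλ, the central angle is δ ≈ 2.559 rad (146.6°).
Interpolate at f = 1/2 with slerp weights a = sin((1−f)δ)/sin δ ≈ 1.740, b = sin(fδ)/sin δ ≈ 1.740.
p = a·p₁ + b·p₂ ≈ (0.635, -0.287, 0.717); φ = arcsin(p_z) ≈ 45.84°, λ = atan2(p_y, p_x) ≈ -24.33°.

≈ 45.8°N, 24.3°W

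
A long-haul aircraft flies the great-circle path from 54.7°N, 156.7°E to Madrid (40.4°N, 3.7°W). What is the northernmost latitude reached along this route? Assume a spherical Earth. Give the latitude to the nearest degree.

≈ 81°N

The great circle lies in the plane with unit normal n̂ = (p₁ × p₂)/|p₁ × p₂|.
Here n̂_z ≈ -0.149; the vertex latitude is φ_max = arccos|n̂_z| ≈ 81.5°.
Check via Clairaut: cos φ_max = |cos φ₁| · sin C = cos(54.7°)·sin(14.9°) ≈ 0.149, again giving ≈ 81.5°.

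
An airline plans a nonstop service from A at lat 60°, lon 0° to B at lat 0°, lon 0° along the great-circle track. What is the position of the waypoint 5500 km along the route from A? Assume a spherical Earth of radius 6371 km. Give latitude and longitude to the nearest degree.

Convert each endpoint to a unit vector on the sphere (x = cos φ cos λ, y = cos φ sin λ, z = sin φ).
The central angle between the endpoints is δ = arccos(p₁·p₂) ≈ 1.047 rad (60.0°). The total great-circle distance is δ·R ≈ 1.047 × 6371 ≈ 6672 km, so the target fraction is f = 5500/6672 ≈ 0.824.
Interpolate at f ≈ 0.824 with slerp weights a = sin((1−f)δ)/sin δ ≈ 0.211, b = sin(fδ)/sin δ ≈ 0.878.
p = a·p₁ + b·p₂ ≈ (0.983, 0.000, 0.183); φ = arcsin(p_z) ≈ 10.54°, λ = atan2(p_y, p_x) ≈ 0.00°.

≈ lat 11°, lon 0°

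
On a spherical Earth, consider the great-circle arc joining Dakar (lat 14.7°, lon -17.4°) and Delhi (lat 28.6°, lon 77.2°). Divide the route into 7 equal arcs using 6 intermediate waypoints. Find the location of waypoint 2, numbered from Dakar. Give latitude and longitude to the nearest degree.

The haversine formula gives a central angle δ ≈ 1.517 rad (86.9°) between the endpoints.
Interpolate at f = 2/7 with slerp weights a = sin((1−f)δ)/sin δ ≈ 0.885, b = sin(fδ)/sin δ ≈ 0.421.
p = a·p₁ + b·p₂ ≈ (0.899, 0.104, 0.426); φ = arcsin(p_z) ≈ 25.21°, λ = atan2(p_y, p_x) ≈ 6.61°.

≈ lat 25°, lon 7°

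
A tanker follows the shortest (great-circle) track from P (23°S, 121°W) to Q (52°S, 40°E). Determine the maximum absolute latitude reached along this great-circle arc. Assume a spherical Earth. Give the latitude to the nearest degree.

≈ 79°S

The great circle lies in the plane with unit normal n̂ = (p₁ × p₂)/|p₁ × p₂|.
Here n̂_z ≈ +0.189; the vertex latitude is φ_max = arccos|n̂_z| ≈ 79.1°.
Check via Clairaut: cos φ_max = |cos φ₁| · sin C = cos(23.0°)·sin(168.1°) ≈ 0.189, again giving ≈ 79.1°.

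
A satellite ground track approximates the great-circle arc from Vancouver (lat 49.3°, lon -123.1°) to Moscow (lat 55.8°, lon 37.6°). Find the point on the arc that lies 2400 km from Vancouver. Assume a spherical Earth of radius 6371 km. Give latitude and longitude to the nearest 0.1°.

The haversine formula gives a central angle δ ≈ 1.286 rad (73.7°) between the endpoints. The total great-circle distance is δ·R ≈ 1.286 × 6371 ≈ 8192 km, so the target fraction is f = 2400/8192 ≈ 0.293.
Interpolate at f ≈ 0.293 with slerp weights a = sin((1−f)δ)/sin δ ≈ 0.822, b = sin(fδ)/sin δ ≈ 0.383.
p = a·p₁ + b·p₂ ≈ (-0.122, -0.318, 0.940); φ = arcsin(p_z) ≈ 70.11°, λ = atan2(p_y, p_x) ≈ -111.02°.

≈ lat 70.1°, lon -111.0°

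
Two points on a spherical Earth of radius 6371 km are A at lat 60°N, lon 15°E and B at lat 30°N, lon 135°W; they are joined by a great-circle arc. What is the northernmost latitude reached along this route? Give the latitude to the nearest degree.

The great circle lies in the plane with unit normal n̂ = (p₁ × p₂)/|p₁ × p₂|.
Here n̂_z ≈ -0.217; the vertex latitude is φ_max = arccos|n̂_z| ≈ 77.5°.
Check via Clairaut: cos φ_max = |cos φ₁| · sin C = cos(60.0°)·sin(25.7°) ≈ 0.217, again giving ≈ 77.5°.

≈ 77°N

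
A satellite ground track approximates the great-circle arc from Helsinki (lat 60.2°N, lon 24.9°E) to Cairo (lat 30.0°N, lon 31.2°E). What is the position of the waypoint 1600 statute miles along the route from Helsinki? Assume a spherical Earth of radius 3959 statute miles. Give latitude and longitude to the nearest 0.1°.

The haversine formula gives a central angle δ ≈ 0.532 rad (30.5°) between the endpoints. The total great-circle distance is δ·R ≈ 0.532 × 3959 ≈ 2107 mi, so the target fraction is f = 1600/2107 ≈ 0.759.
Interpolate at f ≈ 0.759 with slerp weights a = sin((1−f)δ)/sin δ ≈ 0.252, b = sin(fδ)/sin δ ≈ 0.775.
p = a·p₁ + b·p₂ ≈ (0.687, 0.400, 0.606); φ = arcsin(p_z) ≈ 37.29°, λ = atan2(p_y, p_x) ≈ 30.21°.

≈ lat 37.3°N, lon 30.2°E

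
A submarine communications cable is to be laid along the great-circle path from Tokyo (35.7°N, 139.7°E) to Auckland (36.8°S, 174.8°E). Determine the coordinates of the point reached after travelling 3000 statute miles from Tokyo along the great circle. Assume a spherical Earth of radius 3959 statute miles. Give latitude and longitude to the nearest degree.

≈ 4°S, 159°E

Write both endpoints as unit vectors p₁, p₂ with components (cos φ cos λ, cos φ sin λ, sin φ).
The central angle between the endpoints is δ = arccos(p₁·p₂) ≈ 1.387 rad (79.5°). The total great-circle distance is δ·R ≈ 1.387 × 3959 ≈ 5492 mi, so the target fraction is f = 3000/5492 ≈ 0.546.
Interpolate at f ≈ 0.546 with slerp weights a = sin((1−f)δ)/sin δ ≈ 0.599, b = sin(fδ)/sin δ ≈ 0.699.
p = a·p₁ + b·p₂ ≈ (-0.928, 0.365, -0.069); φ = arcsin(p_z) ≈ -3.97°, λ = atan2(p_y, p_x) ≈ 158.52°.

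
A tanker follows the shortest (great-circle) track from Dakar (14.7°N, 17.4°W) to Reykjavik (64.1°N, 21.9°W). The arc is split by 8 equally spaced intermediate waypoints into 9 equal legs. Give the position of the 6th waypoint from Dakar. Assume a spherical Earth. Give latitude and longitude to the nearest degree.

≈ 48°N, 19°W

From cos δ = sin φ₁ sin φ₂ + cos φ₁ cos φ₂ cos Δλ, the central angle is δ ≈ 0.864 rad (49.5°).
Interpolate at f = 6/9 with slerp weights a = sin((1−f)δ)/sin δ ≈ 0.374, b = sin(fδ)/sin δ ≈ 0.716.
p = a·p₁ + b·p₂ ≈ (0.635, -0.225, 0.739); φ = arcsin(p_z) ≈ 47.65°, λ = atan2(p_y, p_x) ≈ -19.49°.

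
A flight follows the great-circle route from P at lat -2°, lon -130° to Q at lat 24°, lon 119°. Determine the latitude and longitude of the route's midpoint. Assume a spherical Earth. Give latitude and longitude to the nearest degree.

The haversine formula gives a central angle δ ≈ 1.919 rad (110.0°) between the endpoints.
Interpolate at f = 1/2 with slerp weights a = sin((1−f)δ)/sin δ ≈ 0.871, b = sin(fδ)/sin δ ≈ 0.871.
p = a·p₁ + b·p₂ ≈ (-0.946, 0.029, 0.324); φ = arcsin(p_z) ≈ 18.90°, λ = atan2(p_y, p_x) ≈ 178.24°.

≈ lat 19°, lon 178°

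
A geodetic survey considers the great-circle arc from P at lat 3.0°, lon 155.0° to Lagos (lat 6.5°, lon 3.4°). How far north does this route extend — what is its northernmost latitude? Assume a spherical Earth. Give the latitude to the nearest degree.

≈ 19°

The great circle lies in the plane with unit normal n̂ = (p₁ × p₂)/|p₁ × p₂|.
Here n̂_z ≈ -0.947; the vertex latitude is φ_max = arccos|n̂_z| ≈ 18.8°.
Check via Clairaut: cos φ_max = |cos φ₁| · sin C = cos(3.0°)·sin(71.4°) ≈ 0.947, again giving ≈ 18.8°.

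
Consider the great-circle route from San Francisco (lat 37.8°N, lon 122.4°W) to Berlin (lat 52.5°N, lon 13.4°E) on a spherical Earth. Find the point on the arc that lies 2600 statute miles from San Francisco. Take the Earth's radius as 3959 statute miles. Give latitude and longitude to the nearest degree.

≈ lat 67°N, lon 80°W

From cos δ = sin φ₁ sin φ₂ + cos φ₁ cos φ₂ cos Δλ, the central angle is δ ≈ 1.429 rad (81.9°). The total great-circle distance is δ·R ≈ 1.429 × 3959 ≈ 5657 mi, so the target fraction is f = 2600/5657 ≈ 0.460.
Interpolate at f ≈ 0.460 with slerp weights a = sin((1−f)δ)/sin δ ≈ 0.705, b = sin(fδ)/sin δ ≈ 0.617.
p = a·p₁ + b·p₂ ≈ (0.067, -0.383, 0.921); φ = arcsin(p_z) ≈ 67.11°, λ = atan2(p_y, p_x) ≈ -80.11°.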